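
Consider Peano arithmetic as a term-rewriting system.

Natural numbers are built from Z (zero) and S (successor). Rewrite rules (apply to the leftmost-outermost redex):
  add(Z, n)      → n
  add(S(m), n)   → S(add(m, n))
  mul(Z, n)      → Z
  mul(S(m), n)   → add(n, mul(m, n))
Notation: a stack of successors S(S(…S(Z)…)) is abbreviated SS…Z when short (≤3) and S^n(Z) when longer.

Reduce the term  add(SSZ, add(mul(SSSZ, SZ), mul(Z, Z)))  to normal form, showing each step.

Answer: normal form = S^5(Z)  (in 18 steps)

Reduction:
  start: add(SSZ, add(mul(SSSZ, SZ), mul(Z, Z)))
  [1] S(add(SZ, add(mul(SSSZ, SZ), mul(Z, Z))))
  [2] S(S(add(Z, add(mul(SSSZ, SZ), mul(Z, Z)))))
  [3] S(S(add(mul(SSSZ, SZ), mul(Z, Z))))
  [4] S(S(add(add(SZ, mul(SSZ, SZ)), mul(Z, Z))))
  [5] S(S(add(S(add(Z, mul(SSZ, SZ))), mul(Z, Z))))
  [6] S(S(S(add(add(Z, mul(SSZ, SZ)), mul(Z, Z)))))
  [7] S(S(S(add(mul(SSZ, SZ), mul(Z, Z)))))
  [8] S(S(S(add(add(SZ, mul(SZ, SZ)), mul(Z, Z)))))
  [9] S(S(S(add(S(add(Z, mul(SZ, SZ))), mul(Z, Z)))))
  [10] S(S(S(S(add(add(Z, mul(SZ, SZ)), mul(Z, Z))))))
  [11] S(S(S(S(add(mul(SZ, SZ), mul(Z, Z))))))
  [12] S(S(S(S(add(add(SZ, mul(Z, SZ)), mul(Z, Z))))))
  [13] S(S(S(S(add(S(add(Z, mul(Z, SZ))), mul(Z, Z))))))
  [14] S(S(S(S(S(add(add(Z, mul(Z, SZ)), mul(Z, Z)))))))
  [15] S(S(S(S(S(add(mul(Z, SZ), mul(Z, Z)))))))
  [16] S(S(S(S(S(add(Z, mul(Z, Z)))))))
  [17] S(S(S(S(S(mul(Z, Z))))))
  [18] S^5(Z)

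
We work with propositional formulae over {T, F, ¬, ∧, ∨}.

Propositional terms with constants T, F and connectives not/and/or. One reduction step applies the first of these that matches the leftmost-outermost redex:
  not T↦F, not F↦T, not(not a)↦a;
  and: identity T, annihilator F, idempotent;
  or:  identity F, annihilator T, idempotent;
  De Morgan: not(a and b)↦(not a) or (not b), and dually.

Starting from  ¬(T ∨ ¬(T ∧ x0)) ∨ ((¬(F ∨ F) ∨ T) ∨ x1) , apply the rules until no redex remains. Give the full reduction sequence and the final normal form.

Answer: normal form = T  (in 6 steps)

Working:
  start: ¬(T ∨ ¬(T ∧ x0)) ∨ ((¬(F ∨ F) ∨ T) ∨ x1)
  [1] (¬T ∧ ¬¬(T ∧ x0)) ∨ ((¬(F ∨ F) ∨ T) ∨ x1)
  [2] (F ∧ ¬¬(T ∧ x0)) ∨ ((¬(F ∨ F) ∨ T) ∨ x1)
  [3] F ∨ ((¬(F ∨ F) ∨ T) ∨ x1)
  [4] (¬(F ∨ F) ∨ T) ∨ x1
  [5] T ∨ x1
  [6] T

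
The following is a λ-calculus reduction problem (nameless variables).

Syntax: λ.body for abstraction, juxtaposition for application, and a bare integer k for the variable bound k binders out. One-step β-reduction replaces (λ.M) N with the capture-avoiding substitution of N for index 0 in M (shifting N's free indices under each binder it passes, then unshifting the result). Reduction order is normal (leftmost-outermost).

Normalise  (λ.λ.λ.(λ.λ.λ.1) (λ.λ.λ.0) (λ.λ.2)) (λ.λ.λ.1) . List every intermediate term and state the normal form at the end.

Answer: normal form = λ.λ.λ.λ.λ.3  (in 3 steps)

Working:
  start: (λ.λ.λ.(λ.λ.λ.1) (λ.λ.λ.0) (λ.λ.2)) (λ.λ.λ.1)
  step 1: λ.λ.(λ.λ.λ.1) (λ.λ.λ.0) (λ.λ.2)
  step 2: λ.λ.(λ.λ.1) (λ.λ.2)
  step 3: λ.λ.λ.λ.λ.3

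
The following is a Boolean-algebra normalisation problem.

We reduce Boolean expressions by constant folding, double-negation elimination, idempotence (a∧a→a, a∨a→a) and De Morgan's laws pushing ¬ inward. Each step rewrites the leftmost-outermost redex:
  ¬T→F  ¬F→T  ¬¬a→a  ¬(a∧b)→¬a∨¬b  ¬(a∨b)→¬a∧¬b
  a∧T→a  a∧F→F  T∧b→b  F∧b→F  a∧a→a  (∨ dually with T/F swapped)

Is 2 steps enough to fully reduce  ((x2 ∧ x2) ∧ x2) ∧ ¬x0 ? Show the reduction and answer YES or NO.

  start: ((x2 ∧ x2) ∧ x2) ∧ ¬x0
  →1  (x2 ∧ x2) ∧ ¬x0
  →2  x2 ∧ ¬x0

Answer: YES — reaches normal form x2 ∧ ¬x0 in 2 ≤ 2 steps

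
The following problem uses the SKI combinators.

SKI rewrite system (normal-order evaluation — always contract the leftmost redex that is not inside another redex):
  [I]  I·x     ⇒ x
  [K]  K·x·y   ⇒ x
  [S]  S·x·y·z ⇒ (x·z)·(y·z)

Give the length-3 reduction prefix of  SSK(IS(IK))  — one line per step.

Answer: after 3 steps: S(SK)(K(IS(IK)))

Working:
  start: SSK(IS(IK))
  step 1: S(IS(IK))(K(IS(IK)))
  step 2: S(S(IK))(K(IS(IK)))
  step 3: S(SK)(K(IS(IK)))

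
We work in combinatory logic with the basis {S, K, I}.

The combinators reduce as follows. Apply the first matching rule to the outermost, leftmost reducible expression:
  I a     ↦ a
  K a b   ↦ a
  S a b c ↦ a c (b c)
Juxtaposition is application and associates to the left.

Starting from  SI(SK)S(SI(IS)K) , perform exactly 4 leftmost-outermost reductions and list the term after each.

Answer: after 4 steps: S(SKS)(K(ISK))

Working:
  start: SI(SK)S(SI(IS)K)
  step 1: IS(SKS)(SI(IS)K)
  step 2: S(SKS)(SI(IS)K)
  step 3: S(SKS)(IK(ISK))
  step 4: S(SKS)(K(ISK))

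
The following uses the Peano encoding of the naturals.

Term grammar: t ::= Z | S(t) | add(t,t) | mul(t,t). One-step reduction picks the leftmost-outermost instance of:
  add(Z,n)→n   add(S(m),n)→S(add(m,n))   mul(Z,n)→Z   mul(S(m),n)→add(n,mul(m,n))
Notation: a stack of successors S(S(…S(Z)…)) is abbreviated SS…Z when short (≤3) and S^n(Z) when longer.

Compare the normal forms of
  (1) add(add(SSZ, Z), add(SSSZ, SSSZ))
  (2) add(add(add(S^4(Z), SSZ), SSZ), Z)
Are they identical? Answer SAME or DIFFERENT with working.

Answer: SAME — A ⇓ S^8(Z), B ⇓ S^8(Z)

Working:
Term A:
  start: add(add(SSZ, Z), add(SSSZ, SSSZ))
  [1] add(S(add(SZ, Z)), add(SSSZ, SSSZ))
  [2] S(add(add(SZ, Z), add(SSSZ, SSSZ)))
  [3] S(add(S(add(Z, Z)), add(SSSZ, SSSZ)))
  [4] S(S(add(add(Z, Z), add(SSSZ, SSSZ))))
  [5] S(S(add(Z, add(SSSZ, SSSZ))))
  [6] S(S(add(SSSZ, SSSZ)))
  [7] S(S(S(add(SSZ, SSSZ))))
  [8] S(S(S(S(add(SZ, SSSZ)))))
  [9] S(S(S(S(S(add(Z, SSSZ))))))
  [10] S^8(Z)

Term B:
  start: add(add(add(S^4(Z), SSZ), SSZ), Z)
  [1] add(add(S(add(SSSZ, SSZ)), SSZ), Z)
  [2] add(S(add(add(SSSZ, SSZ), SSZ)), Z)
  [3] S(add(add(add(SSSZ, SSZ), SSZ), Z))
  [4] S(add(add(S(add(SSZ, SSZ)), SSZ), Z))
  [5] S(add(S(add(add(SSZ, SSZ), SSZ)), Z))
  [6] S(S(add(add(add(SSZ, SSZ), SSZ), Z)))
  [7] S(S(add(add(S(add(SZ, SSZ)), SSZ), Z)))
  [8] S(S(add(S(add(add(SZ, SSZ), SSZ)), Z)))
  [9] S(S(S(add(add(add(SZ, SSZ), SSZ), Z))))
  [10] S(S(S(add(add(S(add(Z, SSZ)), SSZ), Z))))
  [11] S(S(S(add(S(add(add(Z, SSZ), SSZ)), Z))))
  [12] S(S(S(S(add(add(add(Z, SSZ), SSZ), Z)))))
  [13] S(S(S(S(add(add(SSZ, SSZ), Z)))))
  [14] S(S(S(S(add(S(add(SZ, SSZ)), Z)))))
  [15] S(S(S(S(S(add(add(SZ, SSZ), Z))))))
  [16] S(S(S(S(S(add(S(add(Z, SSZ)), Z))))))
  [17] S(S(S(S(S(S(add(add(Z, SSZ), Z)))))))
  [18] S(S(S(S(S(S(add(SSZ, Z)))))))
  [19] S(S(S(S(S(S(S(add(SZ, Z))))))))
  [20] S(S(S(S(S(S(S(S(add(Z, Z)))))))))
  [21] S^8(Z)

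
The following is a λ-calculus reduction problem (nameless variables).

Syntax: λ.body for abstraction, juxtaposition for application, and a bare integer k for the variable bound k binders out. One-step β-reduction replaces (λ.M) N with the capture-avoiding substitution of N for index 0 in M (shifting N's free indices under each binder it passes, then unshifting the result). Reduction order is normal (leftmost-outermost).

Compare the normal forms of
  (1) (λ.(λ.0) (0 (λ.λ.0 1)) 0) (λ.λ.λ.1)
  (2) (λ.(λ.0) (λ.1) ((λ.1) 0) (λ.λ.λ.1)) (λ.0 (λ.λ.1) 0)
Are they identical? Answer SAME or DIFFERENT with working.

Term A:
  start: (λ.(λ.0) (0 (λ.λ.0 1)) 0) (λ.λ.λ.1)
  [1] (λ.0) ((λ.λ.λ.1) (λ.λ.0 1)) (λ.λ.λ.1)
  [2] (λ.λ.λ.1) (λ.λ.0 1) (λ.λ.λ.1)
  [3] (λ.λ.1) (λ.λ.λ.1)
  [4] λ.λ.λ.λ.1

Term B:
  start: (λ.(λ.0) (λ.1) ((λ.1) 0) (λ.λ.λ.1)) (λ.0 (λ.λ.1) 0)
  [1] (λ.0) (λ.λ.0 (λ.λ.1) 0) ((λ.λ.0 (λ.λ.1) 0) (λ.0 (λ.λ.1) 0)) (λ.λ.λ.1)
  [2] (λ.λ.0 (λ.λ.1) 0) ((λ.λ.0 (λ.λ.1) 0) (λ.0 (λ.λ.1) 0)) (λ.λ.λ.1)
  [3] (λ.0 (λ.λ.1) 0) (λ.λ.λ.1)
  [4] (λ.λ.λ.1) (λ.λ.1) (λ.λ.λ.1)
  [5] (λ.λ.1) (λ.λ.λ.1)
  [6] λ.λ.λ.λ.1

Answer: SAME — A ⇓ λ.λ.λ.λ.1, B ⇓ λ.λ.λ.λ.1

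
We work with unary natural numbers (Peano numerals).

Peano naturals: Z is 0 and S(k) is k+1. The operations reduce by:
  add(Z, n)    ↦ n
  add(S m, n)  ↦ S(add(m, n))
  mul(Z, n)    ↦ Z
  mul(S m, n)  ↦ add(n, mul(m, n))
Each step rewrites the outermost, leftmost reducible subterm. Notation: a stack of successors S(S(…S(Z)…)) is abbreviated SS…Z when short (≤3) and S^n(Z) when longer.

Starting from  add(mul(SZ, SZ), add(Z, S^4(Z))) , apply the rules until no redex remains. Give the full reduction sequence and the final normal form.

  start: add(mul(SZ, SZ), add(Z, S^4(Z)))
  step 1: add(add(SZ, mul(Z, SZ)), add(Z, S^4(Z)))
  step 2: add(S(add(Z, mul(Z, SZ))), add(Z, S^4(Z)))
  step 3: S(add(add(Z, mul(Z, SZ)), add(Z, S^4(Z))))
  step 4: S(add(mul(Z, SZ), add(Z, S^4(Z))))
  step 5: S(add(Z, add(Z, S^4(Z))))
  step 6: S(add(Z, S^4(Z)))
  step 7: S^5(Z)

Answer: normal form = S^5(Z)  (in 7 steps)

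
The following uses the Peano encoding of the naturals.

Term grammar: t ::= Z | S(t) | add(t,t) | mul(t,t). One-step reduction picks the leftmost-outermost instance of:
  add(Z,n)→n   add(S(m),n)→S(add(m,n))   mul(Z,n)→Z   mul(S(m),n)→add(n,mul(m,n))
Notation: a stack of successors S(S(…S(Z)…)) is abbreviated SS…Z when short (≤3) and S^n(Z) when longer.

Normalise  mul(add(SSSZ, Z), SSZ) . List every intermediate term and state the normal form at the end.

Answer: normal form = S^6(Z)  (in 17 steps)

Derivation:
  start: mul(add(SSSZ, Z), SSZ)
  →1  mul(S(add(SSZ, Z)), SSZ)
  →2  add(SSZ, mul(add(SSZ, Z), SSZ))
  →3  S(add(SZ, mul(add(SSZ, Z), SSZ)))
  →4  S(S(add(Z, mul(add(SSZ, Z), SSZ))))
  →5  S(S(mul(add(SSZ, Z), SSZ)))
  →6  S(S(mul(S(add(SZ, Z)), SSZ)))
  →7  S(S(add(SSZ, mul(add(SZ, Z), SSZ))))
  →8  S(S(S(add(SZ, mul(add(SZ, Z), SSZ)))))
  →9  S(S(S(S(add(Z, mul(add(SZ, Z), SSZ))))))
  →10  S(S(S(S(mul(add(SZ, Z), SSZ)))))
  →11  S(S(S(S(mul(S(add(Z, Z)), SSZ)))))
  →12  S(S(S(S(add(SSZ, mul(add(Z, Z), SSZ))))))
  →13  S(S(S(S(S(add(SZ, mul(add(Z, Z), SSZ)))))))
  →14  S(S(S(S(S(S(add(Z, mul(add(Z, Z), SSZ))))))))
  →15  S(S(S(S(S(S(mul(add(Z, Z), SSZ)))))))
  →16  S(S(S(S(S(S(mul(Z, SSZ)))))))
  →17  S^6(Z)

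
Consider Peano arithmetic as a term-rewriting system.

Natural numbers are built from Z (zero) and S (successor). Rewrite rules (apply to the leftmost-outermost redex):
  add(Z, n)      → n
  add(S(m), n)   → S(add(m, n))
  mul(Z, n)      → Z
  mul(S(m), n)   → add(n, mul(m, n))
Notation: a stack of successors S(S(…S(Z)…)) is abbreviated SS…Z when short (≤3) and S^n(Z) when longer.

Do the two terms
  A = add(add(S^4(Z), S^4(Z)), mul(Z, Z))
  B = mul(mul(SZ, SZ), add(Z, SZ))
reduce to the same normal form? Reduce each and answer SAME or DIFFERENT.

Answer: DIFFERENT — A ⇓ S^8(Z), B ⇓ SZ

Working:
Term A:
  start: add(add(S^4(Z), S^4(Z)), mul(Z, Z))
  step 1: add(S(add(SSSZ, S^4(Z))), mul(Z, Z))
  step 2: S(add(add(SSSZ, S^4(Z)), mul(Z, Z)))
  step 3: S(add(S(add(SSZ, S^4(Z))), mul(Z, Z)))
  step 4: S(S(add(add(SSZ, S^4(Z)), mul(Z, Z))))
  step 5: S(S(add(S(add(SZ, S^4(Z))), mul(Z, Z))))
  step 6: S(S(S(add(add(SZ, S^4(Z)), mul(Z, Z)))))
  step 7: S(S(S(add(S(add(Z, S^4(Z))), mul(Z, Z)))))
  step 8: S(S(S(S(add(add(Z, S^4(Z)), mul(Z, Z))))))
  step 9: S(S(S(S(add(S^4(Z), mul(Z, Z))))))
  step 10: S(S(S(S(S(add(SSSZ, mul(Z, Z)))))))
  step 11: S(S(S(S(S(S(add(SSZ, mul(Z, Z))))))))
  step 12: S(S(S(S(S(S(S(add(SZ, mul(Z, Z)))))))))
  step 13: S(S(S(S(S(S(S(S(add(Z, mul(Z, Z))))))))))
  step 14: S(S(S(S(S(S(S(S(mul(Z, Z)))))))))
  step 15: S^8(Z)

Term B:
  start: mul(mul(SZ, SZ), add(Z, SZ))
  step 1: mul(add(SZ, mul(Z, SZ)), add(Z, SZ))
  step 2: mul(S(add(Z, mul(Z, SZ))), add(Z, SZ))
  step 3: add(add(Z, SZ), mul(add(Z, mul(Z, SZ)), add(Z, SZ)))
  step 4: add(SZ, mul(add(Z, mul(Z, SZ)), add(Z, SZ)))
  step 5: S(add(Z, mul(add(Z, mul(Z, SZ)), add(Z, SZ))))
  step 6: S(mul(add(Z, mul(Z, SZ)), add(Z, SZ)))
  step 7: S(mul(mul(Z, SZ), add(Z, SZ)))
  step 8: S(mul(Z, add(Z, SZ)))
  step 9: SZ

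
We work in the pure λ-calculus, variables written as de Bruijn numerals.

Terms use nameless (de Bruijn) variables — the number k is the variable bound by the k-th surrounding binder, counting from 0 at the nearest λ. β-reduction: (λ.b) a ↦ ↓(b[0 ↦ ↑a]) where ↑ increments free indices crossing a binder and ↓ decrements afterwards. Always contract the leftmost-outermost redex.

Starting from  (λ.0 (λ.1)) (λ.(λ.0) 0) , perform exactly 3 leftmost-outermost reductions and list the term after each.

Answer: after 3 steps: λ.λ.(λ.0) 0

Derivation:
  start: (λ.0 (λ.1)) (λ.(λ.0) 0)
  →1  (λ.(λ.0) 0) (λ.λ.(λ.0) 0)
  →2  (λ.0) (λ.λ.(λ.0) 0)
  →3  λ.λ.(λ.0) 0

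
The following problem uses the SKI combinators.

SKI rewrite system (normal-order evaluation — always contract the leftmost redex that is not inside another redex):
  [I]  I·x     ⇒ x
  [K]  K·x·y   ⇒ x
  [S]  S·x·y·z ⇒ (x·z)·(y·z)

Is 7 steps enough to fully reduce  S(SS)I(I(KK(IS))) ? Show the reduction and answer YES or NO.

  start: S(SS)I(I(KK(IS)))
  step 1: SS(I(KK(IS)))(I(I(KK(IS))))
  step 2: S(I(I(KK(IS))))(I(KK(IS))(I(I(KK(IS)))))
  step 3: S(I(KK(IS)))(I(KK(IS))(I(I(KK(IS)))))
  step 4: S(KK(IS))(I(KK(IS))(I(I(KK(IS)))))
  step 5: SK(I(KK(IS))(I(I(KK(IS)))))
  step 6: SK(KK(IS)(I(I(KK(IS)))))
  step 7: SK(K(I(I(KK(IS)))))

Answer: NO — after 7 steps the term is SK(K(I(I(KK(IS))))), not yet normal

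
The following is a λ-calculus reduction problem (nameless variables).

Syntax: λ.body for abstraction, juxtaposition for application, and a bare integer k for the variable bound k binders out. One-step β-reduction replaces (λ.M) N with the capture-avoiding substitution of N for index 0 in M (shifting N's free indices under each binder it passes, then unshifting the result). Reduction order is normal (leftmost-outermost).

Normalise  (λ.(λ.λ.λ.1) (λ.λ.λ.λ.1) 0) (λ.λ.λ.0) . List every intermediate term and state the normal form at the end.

Answer: normal form = λ.λ.λ.λ.0  (in 3 steps)

Working:
  start: (λ.(λ.λ.λ.1) (λ.λ.λ.λ.1) 0) (λ.λ.λ.0)
  →1  (λ.λ.λ.1) (λ.λ.λ.λ.1) (λ.λ.λ.0)
  →2  (λ.λ.1) (λ.λ.λ.0)
  →3  λ.λ.λ.λ.0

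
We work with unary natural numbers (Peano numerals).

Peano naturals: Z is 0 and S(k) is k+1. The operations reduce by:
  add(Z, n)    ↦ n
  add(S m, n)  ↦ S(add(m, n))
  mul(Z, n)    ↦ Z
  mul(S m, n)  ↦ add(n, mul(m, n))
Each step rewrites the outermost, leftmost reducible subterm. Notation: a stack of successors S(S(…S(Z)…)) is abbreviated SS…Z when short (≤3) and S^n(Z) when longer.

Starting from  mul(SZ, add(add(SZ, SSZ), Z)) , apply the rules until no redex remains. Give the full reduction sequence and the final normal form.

  start: mul(SZ, add(add(SZ, SSZ), Z))
  [1] add(add(add(SZ, SSZ), Z), mul(Z, add(add(SZ, SSZ), Z)))
  [2] add(add(S(add(Z, SSZ)), Z), mul(Z, add(add(SZ, SSZ), Z)))
  [3] add(S(add(add(Z, SSZ), Z)), mul(Z, add(add(SZ, SSZ), Z)))
  [4] S(add(add(add(Z, SSZ), Z), mul(Z, add(add(SZ, SSZ), Z))))
  [5] S(add(add(SSZ, Z), mul(Z, add(add(SZ, SSZ), Z))))
  [6] S(add(S(add(SZ, Z)), mul(Z, add(add(SZ, SSZ), Z))))
  [7] S(S(add(add(SZ, Z), mul(Z, add(add(SZ, SSZ), Z)))))
  [8] S(S(add(S(add(Z, Z)), mul(Z, add(add(SZ, SSZ), Z)))))
  [9] S(S(S(add(add(Z, Z), mul(Z, add(add(SZ, SSZ), Z))))))
  [10] S(S(S(add(Z, mul(Z, add(add(SZ, SSZ), Z))))))
  [11] S(S(S(mul(Z, add(add(SZ, SSZ), Z)))))
  [12] SSSZ

Answer: normal form = SSSZ  (in 12 steps)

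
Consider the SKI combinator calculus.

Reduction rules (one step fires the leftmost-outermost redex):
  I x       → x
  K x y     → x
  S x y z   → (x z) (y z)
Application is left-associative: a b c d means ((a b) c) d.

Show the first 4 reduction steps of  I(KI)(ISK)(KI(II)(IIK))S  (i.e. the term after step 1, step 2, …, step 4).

Answer: after 4 steps: I(IIK)S

Derivation:
  start: I(KI)(ISK)(KI(II)(IIK))S
  [1] KI(ISK)(KI(II)(IIK))S
  [2] I(KI(II)(IIK))S
  [3] KI(II)(IIK)S
  [4] I(IIK)S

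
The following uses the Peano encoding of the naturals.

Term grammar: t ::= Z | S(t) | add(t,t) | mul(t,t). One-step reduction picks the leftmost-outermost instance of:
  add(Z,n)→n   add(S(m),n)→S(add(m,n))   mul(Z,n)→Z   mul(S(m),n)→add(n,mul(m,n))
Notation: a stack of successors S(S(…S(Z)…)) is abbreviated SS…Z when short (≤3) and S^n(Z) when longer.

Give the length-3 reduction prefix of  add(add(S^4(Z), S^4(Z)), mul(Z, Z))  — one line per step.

  start: add(add(S^4(Z), S^4(Z)), mul(Z, Z))
  →1  add(S(add(SSSZ, S^4(Z))), mul(Z, Z))
  →2  S(add(add(SSSZ, S^4(Z)), mul(Z, Z)))
  →3  S(add(S(add(SSZ, S^4(Z))), mul(Z, Z)))

Answer: after 3 steps: S(add(S(add(SSZ, S^4(Z))), mul(Z, Z)))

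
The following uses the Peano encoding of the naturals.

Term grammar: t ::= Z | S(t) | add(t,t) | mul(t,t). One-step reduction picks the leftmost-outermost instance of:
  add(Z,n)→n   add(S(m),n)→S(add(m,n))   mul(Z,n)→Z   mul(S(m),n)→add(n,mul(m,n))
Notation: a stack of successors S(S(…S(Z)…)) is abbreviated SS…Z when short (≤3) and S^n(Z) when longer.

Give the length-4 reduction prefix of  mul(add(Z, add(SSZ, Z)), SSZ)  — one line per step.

  start: mul(add(Z, add(SSZ, Z)), SSZ)
  →1  mul(add(SSZ, Z), SSZ)
  →2  mul(S(add(SZ, Z)), SSZ)
  →3  add(SSZ, mul(add(SZ, Z), SSZ))
  →4  S(add(SZ, mul(add(SZ, Z), SSZ)))

Answer: after 4 steps: S(add(SZ, mul(add(SZ, Z), SSZ)))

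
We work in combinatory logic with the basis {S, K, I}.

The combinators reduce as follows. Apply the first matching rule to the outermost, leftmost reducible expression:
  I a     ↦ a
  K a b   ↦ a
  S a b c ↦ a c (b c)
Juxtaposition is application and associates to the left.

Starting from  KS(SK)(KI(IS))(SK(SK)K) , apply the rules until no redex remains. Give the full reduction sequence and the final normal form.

  start: KS(SK)(KI(IS))(SK(SK)K)
  [1] S(KI(IS))(SK(SK)K)
  [2] SI(SK(SK)K)
  [3] SI(KK(SKK))
  [4] SIK

Answer: normal form = SIK  (in 4 steps)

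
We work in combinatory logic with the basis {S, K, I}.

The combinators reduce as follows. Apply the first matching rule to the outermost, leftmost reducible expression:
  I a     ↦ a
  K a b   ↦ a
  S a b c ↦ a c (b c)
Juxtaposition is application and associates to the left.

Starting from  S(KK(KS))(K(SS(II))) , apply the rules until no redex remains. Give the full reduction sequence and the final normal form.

  start: S(KK(KS))(K(SS(II)))
  [1] SK(K(SS(II)))
  [2] SK(K(SSI))

Answer: normal form = SK(K(SSI))  (in 2 steps)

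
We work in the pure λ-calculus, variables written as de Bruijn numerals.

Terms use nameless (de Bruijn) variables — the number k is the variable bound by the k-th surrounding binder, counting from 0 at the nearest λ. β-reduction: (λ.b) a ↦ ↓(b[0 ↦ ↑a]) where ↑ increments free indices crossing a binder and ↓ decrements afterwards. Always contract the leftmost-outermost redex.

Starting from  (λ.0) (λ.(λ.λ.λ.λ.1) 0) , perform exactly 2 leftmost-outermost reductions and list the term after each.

  start: (λ.0) (λ.(λ.λ.λ.λ.1) 0)
  [1] λ.(λ.λ.λ.λ.1) 0
  [2] λ.λ.λ.λ.1

Answer: after 2 steps: λ.λ.λ.λ.1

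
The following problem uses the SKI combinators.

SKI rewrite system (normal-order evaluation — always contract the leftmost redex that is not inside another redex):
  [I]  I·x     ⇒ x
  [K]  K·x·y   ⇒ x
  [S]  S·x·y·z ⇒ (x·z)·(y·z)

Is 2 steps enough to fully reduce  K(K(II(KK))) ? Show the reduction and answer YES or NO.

  start: K(K(II(KK)))
  step 1: K(K(I(KK)))
  step 2: K(K(KK))

Answer: YES — reaches normal form K(K(KK)) in 2 ≤ 2 steps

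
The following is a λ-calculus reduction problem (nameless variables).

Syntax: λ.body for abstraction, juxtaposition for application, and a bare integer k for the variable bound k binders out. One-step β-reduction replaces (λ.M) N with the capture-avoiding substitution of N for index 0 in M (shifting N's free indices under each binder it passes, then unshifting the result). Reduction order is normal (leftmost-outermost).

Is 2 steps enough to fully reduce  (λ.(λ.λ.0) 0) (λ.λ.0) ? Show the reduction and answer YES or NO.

Answer: YES — reaches normal form λ.0 in 2 ≤ 2 steps

Reduction:
  start: (λ.(λ.λ.0) 0) (λ.λ.0)
  step 1: (λ.λ.0) (λ.λ.0)
  step 2: λ.0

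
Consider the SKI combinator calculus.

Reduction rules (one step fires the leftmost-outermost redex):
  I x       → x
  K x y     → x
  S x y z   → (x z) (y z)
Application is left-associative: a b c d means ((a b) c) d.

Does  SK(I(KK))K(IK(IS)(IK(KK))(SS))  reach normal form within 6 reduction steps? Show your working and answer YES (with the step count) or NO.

Answer: YES — reaches normal form K(S(SS)) in 5 ≤ 6 steps

Derivation:
  start: SK(I(KK))K(IK(IS)(IK(KK))(SS))
  [1] KK(I(KK)K)(IK(IS)(IK(KK))(SS))
  [2] K(IK(IS)(IK(KK))(SS))
  [3] K(K(IS)(IK(KK))(SS))
  [4] K(IS(SS))
  [5] K(S(SS))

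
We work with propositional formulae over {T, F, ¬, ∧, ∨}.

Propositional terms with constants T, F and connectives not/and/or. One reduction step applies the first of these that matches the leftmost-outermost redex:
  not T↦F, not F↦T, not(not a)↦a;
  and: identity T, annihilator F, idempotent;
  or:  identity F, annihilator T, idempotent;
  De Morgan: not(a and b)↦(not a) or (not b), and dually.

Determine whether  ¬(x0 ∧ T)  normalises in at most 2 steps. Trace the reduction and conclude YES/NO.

  start: ¬(x0 ∧ T)
  step 1: ¬x0 ∨ ¬T
  step 2: ¬x0 ∨ F

Answer: NO — after 2 steps the term is ¬x0 ∨ F, not yet normal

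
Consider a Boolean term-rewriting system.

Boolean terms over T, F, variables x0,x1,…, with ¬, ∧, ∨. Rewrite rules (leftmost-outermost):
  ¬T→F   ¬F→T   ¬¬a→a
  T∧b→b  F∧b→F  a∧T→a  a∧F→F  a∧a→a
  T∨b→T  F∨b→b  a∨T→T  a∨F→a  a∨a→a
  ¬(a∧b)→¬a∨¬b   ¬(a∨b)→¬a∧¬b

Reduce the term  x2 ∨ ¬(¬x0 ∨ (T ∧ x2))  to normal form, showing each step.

  start: x2 ∨ ¬(¬x0 ∨ (T ∧ x2))
  step 1: x2 ∨ (¬¬x0 ∧ ¬(T ∧ x2))
  step 2: x2 ∨ (x0 ∧ ¬(T ∧ x2))
  step 3: x2 ∨ (x0 ∧ (¬T ∨ ¬x2))
  step 4: x2 ∨ (x0 ∧ (F ∨ ¬x2))
  step 5: x2 ∨ (x0 ∧ ¬x2)

Answer: normal form = x2 ∨ (x0 ∧ ¬x2)  (in 5 steps)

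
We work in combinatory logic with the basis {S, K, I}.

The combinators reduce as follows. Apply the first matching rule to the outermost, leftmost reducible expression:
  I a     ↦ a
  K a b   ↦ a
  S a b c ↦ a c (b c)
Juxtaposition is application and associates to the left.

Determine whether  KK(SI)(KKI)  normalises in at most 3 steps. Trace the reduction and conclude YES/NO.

Answer: YES — reaches normal form KK in 2 ≤ 3 steps

Derivation:
  start: KK(SI)(KKI)
  [1] K(KKI)
  [2] KK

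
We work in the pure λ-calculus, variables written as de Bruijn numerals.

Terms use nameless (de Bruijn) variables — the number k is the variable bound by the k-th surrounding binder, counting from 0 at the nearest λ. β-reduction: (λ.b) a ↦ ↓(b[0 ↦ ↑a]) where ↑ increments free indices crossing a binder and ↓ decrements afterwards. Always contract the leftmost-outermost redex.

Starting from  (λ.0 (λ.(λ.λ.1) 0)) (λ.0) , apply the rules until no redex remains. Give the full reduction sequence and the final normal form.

  start: (λ.0 (λ.(λ.λ.1) 0)) (λ.0)
  [1] (λ.0) (λ.(λ.λ.1) 0)
  [2] λ.(λ.λ.1) 0
  [3] λ.λ.1

Answer: normal form = λ.λ.1  (in 3 steps)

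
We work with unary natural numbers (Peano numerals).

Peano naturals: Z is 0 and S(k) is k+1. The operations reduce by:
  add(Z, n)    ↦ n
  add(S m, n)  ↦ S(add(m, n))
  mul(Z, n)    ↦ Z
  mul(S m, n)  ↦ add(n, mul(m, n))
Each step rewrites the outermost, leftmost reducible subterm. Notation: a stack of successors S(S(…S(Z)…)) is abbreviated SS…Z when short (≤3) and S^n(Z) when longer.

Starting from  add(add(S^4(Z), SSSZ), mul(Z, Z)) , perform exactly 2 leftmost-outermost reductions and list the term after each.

Answer: after 2 steps: S(add(add(SSSZ, SSSZ), mul(Z, Z)))

Working:
  start: add(add(S^4(Z), SSSZ), mul(Z, Z))
  [1] add(S(add(SSSZ, SSSZ)), mul(Z, Z))
  [2] S(add(add(SSSZ, SSSZ), mul(Z, Z)))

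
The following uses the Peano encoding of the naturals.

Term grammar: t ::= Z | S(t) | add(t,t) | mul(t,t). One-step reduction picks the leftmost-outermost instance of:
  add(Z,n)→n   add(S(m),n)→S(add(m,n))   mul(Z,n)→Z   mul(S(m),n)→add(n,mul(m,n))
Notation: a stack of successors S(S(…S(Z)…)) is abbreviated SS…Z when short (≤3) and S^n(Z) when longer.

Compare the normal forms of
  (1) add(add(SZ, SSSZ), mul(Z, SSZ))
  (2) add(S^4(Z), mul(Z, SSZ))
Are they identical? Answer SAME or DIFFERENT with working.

Term A:
  start: add(add(SZ, SSSZ), mul(Z, SSZ))
  [1] add(S(add(Z, SSSZ)), mul(Z, SSZ))
  [2] S(add(add(Z, SSSZ), mul(Z, SSZ)))
  [3] S(add(SSSZ, mul(Z, SSZ)))
  [4] S(S(add(SSZ, mul(Z, SSZ))))
  [5] S(S(S(add(SZ, mul(Z, SSZ)))))
  [6] S(S(S(S(add(Z, mul(Z, SSZ))))))
  [7] S(S(S(S(mul(Z, SSZ)))))
  [8] S^4(Z)

Term B:
  start: add(S^4(Z), mul(Z, SSZ))
  [1] S(add(SSSZ, mul(Z, SSZ)))
  [2] S(S(add(SSZ, mul(Z, SSZ))))
  [3] S(S(S(add(SZ, mul(Z, SSZ)))))
  [4] S(S(S(S(add(Z, mul(Z, SSZ))))))
  [5] S(S(S(S(mul(Z, SSZ)))))
  [6] S^4(Z)

Answer: SAME — A ⇓ S^4(Z), B ⇓ S^4(Z)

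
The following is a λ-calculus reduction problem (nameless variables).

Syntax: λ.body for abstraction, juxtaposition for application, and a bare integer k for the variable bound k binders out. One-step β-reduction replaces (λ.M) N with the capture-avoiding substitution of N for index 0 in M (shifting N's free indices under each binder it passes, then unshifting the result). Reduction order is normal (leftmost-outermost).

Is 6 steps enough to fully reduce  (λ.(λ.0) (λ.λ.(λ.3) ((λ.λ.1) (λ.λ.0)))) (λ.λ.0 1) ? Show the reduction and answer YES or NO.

Answer: YES — reaches normal form λ.λ.λ.λ.0 1 in 3 ≤ 6 steps

Reduction:
  start: (λ.(λ.0) (λ.λ.(λ.3) ((λ.λ.1) (λ.λ.0)))) (λ.λ.0 1)
  step 1: (λ.0) (λ.λ.(λ.λ.λ.0 1) ((λ.λ.1) (λ.λ.0)))
  step 2: λ.λ.(λ.λ.λ.0 1) ((λ.λ.1) (λ.λ.0))
  step 3: λ.λ.λ.λ.0 1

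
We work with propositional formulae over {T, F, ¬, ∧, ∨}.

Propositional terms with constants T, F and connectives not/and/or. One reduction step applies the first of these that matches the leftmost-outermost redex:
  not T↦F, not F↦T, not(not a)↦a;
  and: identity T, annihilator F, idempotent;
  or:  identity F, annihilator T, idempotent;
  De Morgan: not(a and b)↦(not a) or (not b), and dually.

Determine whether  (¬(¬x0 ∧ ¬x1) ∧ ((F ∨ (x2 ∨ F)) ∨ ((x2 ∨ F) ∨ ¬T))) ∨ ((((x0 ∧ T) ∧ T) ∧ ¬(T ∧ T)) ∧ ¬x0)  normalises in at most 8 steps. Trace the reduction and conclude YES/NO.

  start: (¬(¬x0 ∧ ¬x1) ∧ ((F ∨ (x2 ∨ F)) ∨ ((x2 ∨ F) ∨ ¬T))) ∨ ((((x0 ∧ T) ∧ T) ∧ ¬(T ∧ T)) ∧ ¬x0)
  →1  ((¬¬x0 ∨ ¬¬x1) ∧ ((F ∨ (x2 ∨ F)) ∨ ((x2 ∨ F) ∨ ¬T))) ∨ ((((x0 ∧ T) ∧ T) ∧ ¬(T ∧ T)) ∧ ¬x0)
  →2  ((x0 ∨ ¬¬x1) ∧ ((F ∨ (x2 ∨ F)) ∨ ((x2 ∨ F) ∨ ¬T))) ∨ ((((x0 ∧ T) ∧ T) ∧ ¬(T ∧ T)) ∧ ¬x0)
  →3  ((x0 ∨ x1) ∧ ((F ∨ (x2 ∨ F)) ∨ ((x2 ∨ F) ∨ ¬T))) ∨ ((((x0 ∧ T) ∧ T) ∧ ¬(T ∧ T)) ∧ ¬x0)
  →4  ((x0 ∨ x1) ∧ ((x2 ∨ F) ∨ ((x2 ∨ F) ∨ ¬T))) ∨ ((((x0 ∧ T) ∧ T) ∧ ¬(T ∧ T)) ∧ ¬x0)
  →5  ((x0 ∨ x1) ∧ (x2 ∨ ((x2 ∨ F) ∨ ¬T))) ∨ ((((x0 ∧ T) ∧ T) ∧ ¬(T ∧ T)) ∧ ¬x0)
  →6  ((x0 ∨ x1) ∧ (x2 ∨ (x2 ∨ ¬T))) ∨ ((((x0 ∧ T) ∧ T) ∧ ¬(T ∧ T)) ∧ ¬x0)
  →7  ((x0 ∨ x1) ∧ (x2 ∨ (x2 ∨ F))) ∨ ((((x0 ∧ T) ∧ T) ∧ ¬(T ∧ T)) ∧ ¬x0)
  →8  ((x0 ∨ x1) ∧ (x2 ∨ x2)) ∨ ((((x0 ∧ T) ∧ T) ∧ ¬(T ∧ T)) ∧ ¬x0)

Answer: NO — after 8 steps the term is ((x0 ∨ x1) ∧ (x2 ∨ x2)) ∨ ((((x0 ∧ T) ∧ T) ∧ ¬(T ∧ T)) ∧ ¬x0), not yet normal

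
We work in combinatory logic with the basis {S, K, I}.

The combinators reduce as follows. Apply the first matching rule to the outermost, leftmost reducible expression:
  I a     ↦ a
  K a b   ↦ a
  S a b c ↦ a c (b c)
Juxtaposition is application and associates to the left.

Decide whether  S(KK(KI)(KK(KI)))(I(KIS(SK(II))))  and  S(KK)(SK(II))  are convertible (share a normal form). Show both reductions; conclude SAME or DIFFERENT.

Answer: SAME — A ⇓ S(KK)(SKI), B ⇓ S(KK)(SKI)

Reduction:
Term A:
  start: S(KK(KI)(KK(KI)))(I(KIS(SK(II))))
  step 1: S(K(KK(KI)))(I(KIS(SK(II))))
  step 2: S(KK)(I(KIS(SK(II))))
  step 3: S(KK)(KIS(SK(II)))
  step 4: S(KK)(I(SK(II)))
  step 5: S(KK)(SK(II))
  step 6: S(KK)(SKI)

Term B:
  start: S(KK)(SK(II))
  step 1: S(KK)(SKI)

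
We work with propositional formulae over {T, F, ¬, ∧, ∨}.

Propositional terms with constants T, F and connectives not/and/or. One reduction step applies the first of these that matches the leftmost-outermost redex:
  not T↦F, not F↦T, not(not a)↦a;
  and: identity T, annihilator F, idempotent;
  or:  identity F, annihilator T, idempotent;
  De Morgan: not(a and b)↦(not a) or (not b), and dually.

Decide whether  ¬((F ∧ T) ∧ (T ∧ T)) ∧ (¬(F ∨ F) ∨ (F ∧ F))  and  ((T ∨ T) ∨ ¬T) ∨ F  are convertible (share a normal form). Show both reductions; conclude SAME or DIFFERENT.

Term A:
  start: ¬((F ∧ T) ∧ (T ∧ T)) ∧ (¬(F ∨ F) ∨ (F ∧ F))
  [1] (¬(F ∧ T) ∨ ¬(T ∧ T)) ∧ (¬(F ∨ F) ∨ (F ∧ F))
  [2] ((¬F ∨ ¬T) ∨ ¬(T ∧ T)) ∧ (¬(F ∨ F) ∨ (F ∧ F))
  [3] ((T ∨ ¬T) ∨ ¬(T ∧ T)) ∧ (¬(F ∨ F) ∨ (F ∧ F))
  [4] (T ∨ ¬(T ∧ T)) ∧ (¬(F ∨ F) ∨ (F ∧ F))
  [5] T ∧ (¬(F ∨ F) ∨ (F ∧ F))
  [6] ¬(F ∨ F) ∨ (F ∧ F)
  [7] (¬F ∧ ¬F) ∨ (F ∧ F)
  [8] ¬F ∨ (F ∧ F)
  [9] T ∨ (F ∧ F)
  [10] T

Term B:
  start: ((T ∨ T) ∨ ¬T) ∨ F
  [1] (T ∨ T) ∨ ¬T
  [2] T ∨ ¬T
  [3] T

Answer: SAME — A ⇓ T, B ⇓ T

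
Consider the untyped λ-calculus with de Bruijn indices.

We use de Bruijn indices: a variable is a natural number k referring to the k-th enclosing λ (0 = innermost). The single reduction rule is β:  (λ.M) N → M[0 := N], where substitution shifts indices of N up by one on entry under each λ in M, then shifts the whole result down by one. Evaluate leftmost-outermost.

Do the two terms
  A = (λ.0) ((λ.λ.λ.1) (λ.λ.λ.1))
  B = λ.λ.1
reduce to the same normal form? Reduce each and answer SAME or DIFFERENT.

Answer: SAME — A ⇓ λ.λ.1, B ⇓ λ.λ.1

Reduction:
Term A:
  start: (λ.0) ((λ.λ.λ.1) (λ.λ.λ.1))
  →1  (λ.λ.λ.1) (λ.λ.λ.1)
  →2  λ.λ.1

Term B:
  start: λ.λ.1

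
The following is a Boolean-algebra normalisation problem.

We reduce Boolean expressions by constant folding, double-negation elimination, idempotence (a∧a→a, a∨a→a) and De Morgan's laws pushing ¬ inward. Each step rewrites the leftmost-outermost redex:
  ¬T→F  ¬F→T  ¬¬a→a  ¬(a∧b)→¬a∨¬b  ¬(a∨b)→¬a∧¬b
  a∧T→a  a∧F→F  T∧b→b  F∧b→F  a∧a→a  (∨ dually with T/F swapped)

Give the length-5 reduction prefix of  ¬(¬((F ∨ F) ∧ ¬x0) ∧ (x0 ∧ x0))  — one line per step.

  start: ¬(¬((F ∨ F) ∧ ¬x0) ∧ (x0 ∧ x0))
  →1  ¬¬((F ∨ F) ∧ ¬x0) ∨ ¬(x0 ∧ x0)
  →2  ((F ∨ F) ∧ ¬x0) ∨ ¬(x0 ∧ x0)
  →3  (F ∧ ¬x0) ∨ ¬(x0 ∧ x0)
  →4  F ∨ ¬(x0 ∧ x0)
  →5  ¬(x0 ∧ x0)

Answer: after 5 steps: ¬(x0 ∧ x0)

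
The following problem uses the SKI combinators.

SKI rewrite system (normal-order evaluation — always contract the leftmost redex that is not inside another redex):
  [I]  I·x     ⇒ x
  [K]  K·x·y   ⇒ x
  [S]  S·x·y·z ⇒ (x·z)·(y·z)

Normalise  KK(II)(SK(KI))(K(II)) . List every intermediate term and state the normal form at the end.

  start: KK(II)(SK(KI))(K(II))
  →1  K(SK(KI))(K(II))
  →2  SK(KI)

Answer: normal form = SK(KI)  (in 2 steps)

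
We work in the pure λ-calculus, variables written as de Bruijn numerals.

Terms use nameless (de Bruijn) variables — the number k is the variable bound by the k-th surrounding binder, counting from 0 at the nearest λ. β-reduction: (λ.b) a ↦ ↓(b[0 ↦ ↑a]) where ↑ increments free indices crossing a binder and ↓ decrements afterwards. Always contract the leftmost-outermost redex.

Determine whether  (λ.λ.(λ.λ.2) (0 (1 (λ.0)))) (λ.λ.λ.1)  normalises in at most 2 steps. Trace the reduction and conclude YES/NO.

  start: (λ.λ.(λ.λ.2) (0 (1 (λ.0)))) (λ.λ.λ.1)
  [1] λ.(λ.λ.2) (0 ((λ.λ.λ.1) (λ.0)))
  [2] λ.λ.1

Answer: YES — reaches normal form λ.λ.1 in 2 ≤ 2 steps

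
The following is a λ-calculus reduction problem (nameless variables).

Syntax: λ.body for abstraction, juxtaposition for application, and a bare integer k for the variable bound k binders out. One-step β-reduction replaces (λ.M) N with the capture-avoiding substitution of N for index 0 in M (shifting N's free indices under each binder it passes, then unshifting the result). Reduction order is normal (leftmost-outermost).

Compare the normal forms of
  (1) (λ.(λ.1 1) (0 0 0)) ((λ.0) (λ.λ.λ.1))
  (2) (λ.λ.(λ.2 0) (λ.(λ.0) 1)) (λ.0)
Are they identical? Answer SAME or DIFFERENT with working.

Term A:
  start: (λ.(λ.1 1) (0 0 0)) ((λ.0) (λ.λ.λ.1))
  →1  (λ.(λ.0) (λ.λ.λ.1) ((λ.0) (λ.λ.λ.1))) ((λ.0) (λ.λ.λ.1) ((λ.0) (λ.λ.λ.1)) ((λ.0) (λ.λ.λ.1)))
  →2  (λ.0) (λ.λ.λ.1) ((λ.0) (λ.λ.λ.1))
  →3  (λ.λ.λ.1) ((λ.0) (λ.λ.λ.1))
  →4  λ.λ.1

Term B:
  start: (λ.λ.(λ.2 0) (λ.(λ.0) 1)) (λ.0)
  →1  λ.(λ.(λ.0) 0) (λ.(λ.0) 1)
  →2  λ.(λ.0) (λ.(λ.0) 1)
  →3  λ.λ.(λ.0) 1
  →4  λ.λ.1

Answer: SAME — A ⇓ λ.λ.1, B ⇓ λ.λ.1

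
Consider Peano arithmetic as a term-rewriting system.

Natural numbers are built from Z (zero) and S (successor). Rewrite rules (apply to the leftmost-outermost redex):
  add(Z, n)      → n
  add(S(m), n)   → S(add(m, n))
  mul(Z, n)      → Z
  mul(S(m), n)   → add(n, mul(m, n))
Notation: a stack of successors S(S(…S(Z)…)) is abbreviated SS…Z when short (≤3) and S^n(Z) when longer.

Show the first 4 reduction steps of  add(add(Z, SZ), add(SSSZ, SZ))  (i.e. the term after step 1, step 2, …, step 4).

  start: add(add(Z, SZ), add(SSSZ, SZ))
  →1  add(SZ, add(SSSZ, SZ))
  →2  S(add(Z, add(SSSZ, SZ)))
  →3  S(add(SSSZ, SZ))
  →4  S(S(add(SSZ, SZ)))

Answer: after 4 steps: S(S(add(SSZ, SZ)))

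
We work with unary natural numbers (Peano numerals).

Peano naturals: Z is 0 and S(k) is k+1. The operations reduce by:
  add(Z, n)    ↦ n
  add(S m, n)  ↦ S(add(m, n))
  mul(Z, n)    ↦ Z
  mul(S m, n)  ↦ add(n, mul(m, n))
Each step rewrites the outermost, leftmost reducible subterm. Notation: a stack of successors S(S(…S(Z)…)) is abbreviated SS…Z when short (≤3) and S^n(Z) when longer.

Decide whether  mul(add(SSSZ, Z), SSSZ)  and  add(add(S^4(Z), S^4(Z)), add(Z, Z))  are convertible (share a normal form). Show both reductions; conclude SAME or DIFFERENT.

Term A:
  start: mul(add(SSSZ, Z), SSSZ)
  →1  mul(S(add(SSZ, Z)), SSSZ)
  →2  add(SSSZ, mul(add(SSZ, Z), SSSZ))
  →3  S(add(SSZ, mul(add(SSZ, Z), SSSZ)))
  →4  S(S(add(SZ, mul(add(SSZ, Z), SSSZ))))
  →5  S(S(S(add(Z, mul(add(SSZ, Z), SSSZ)))))
  →6  S(S(S(mul(add(SSZ, Z), SSSZ))))
  →7  S(S(S(mul(S(add(SZ, Z)), SSSZ))))
  →8  S(S(S(add(SSSZ, mul(add(SZ, Z), SSSZ)))))
  →9  S(S(S(S(add(SSZ, mul(add(SZ, Z), SSSZ))))))
  →10  S(S(S(S(S(add(SZ, mul(add(SZ, Z), SSSZ)))))))
  →11  S(S(S(S(S(S(add(Z, mul(add(SZ, Z), SSSZ))))))))
  →12  S(S(S(S(S(S(mul(add(SZ, Z), SSSZ)))))))
  →13  S(S(S(S(S(S(mul(S(add(Z, Z)), SSSZ)))))))
  →14  S(S(S(S(S(S(add(SSSZ, mul(add(Z, Z), SSSZ))))))))
  →15  S(S(S(S(S(S(S(add(SSZ, mul(add(Z, Z), SSSZ)))))))))
  →16  S(S(S(S(S(S(S(S(add(SZ, mul(add(Z, Z), SSSZ))))))))))
  →17  S(S(S(S(S(S(S(S(S(add(Z, mul(add(Z, Z), SSSZ)))))))))))
  →18  S(S(S(S(S(S(S(S(S(mul(add(Z, Z), SSSZ))))))))))
  →19  S(S(S(S(S(S(S(S(S(mul(Z, SSSZ))))))))))
  →20  S^9(Z)

Term B:
  start: add(add(S^4(Z), S^4(Z)), add(Z, Z))
  →1  add(S(add(SSSZ, S^4(Z))), add(Z, Z))
  →2  S(add(add(SSSZ, S^4(Z)), add(Z, Z)))
  →3  S(add(S(add(SSZ, S^4(Z))), add(Z, Z)))
  →4  S(S(add(add(SSZ, S^4(Z)), add(Z, Z))))
  →5  S(S(add(S(add(SZ, S^4(Z))), add(Z, Z))))
  →6  S(S(S(add(add(SZ, S^4(Z)), add(Z, Z)))))
  →7  S(S(S(add(S(add(Z, S^4(Z))), add(Z, Z)))))
  →8  S(S(S(S(add(add(Z, S^4(Z)), add(Z, Z))))))
  →9  S(S(S(S(add(S^4(Z), add(Z, Z))))))
  →10  S(S(S(S(S(add(SSSZ, add(Z, Z)))))))
  →11  S(S(S(S(S(S(add(SSZ, add(Z, Z))))))))
  →12  S(S(S(S(S(S(S(add(SZ, add(Z, Z)))))))))
  →13  S(S(S(S(S(S(S(S(add(Z, add(Z, Z))))))))))
  →14  S(S(S(S(S(S(S(S(add(Z, Z)))))))))
  →15  S^8(Z)

Answer: DIFFERENT — A ⇓ S^9(Z), B ⇓ S^8(Z)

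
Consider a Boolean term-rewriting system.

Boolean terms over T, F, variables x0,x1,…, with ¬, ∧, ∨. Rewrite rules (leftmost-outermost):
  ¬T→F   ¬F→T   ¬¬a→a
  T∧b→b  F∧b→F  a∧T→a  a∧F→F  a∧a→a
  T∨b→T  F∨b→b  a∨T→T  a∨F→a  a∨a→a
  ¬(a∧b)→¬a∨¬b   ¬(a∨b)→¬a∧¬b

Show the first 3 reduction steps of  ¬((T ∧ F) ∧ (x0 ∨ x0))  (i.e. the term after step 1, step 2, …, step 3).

Answer: after 3 steps: (F ∨ ¬F) ∨ ¬(x0 ∨ x0)

Derivation:
  start: ¬((T ∧ F) ∧ (x0 ∨ x0))
  [1] ¬(T ∧ F) ∨ ¬(x0 ∨ x0)
  [2] (¬T ∨ ¬F) ∨ ¬(x0 ∨ x0)
  [3] (F ∨ ¬F) ∨ ¬(x0 ∨ x0)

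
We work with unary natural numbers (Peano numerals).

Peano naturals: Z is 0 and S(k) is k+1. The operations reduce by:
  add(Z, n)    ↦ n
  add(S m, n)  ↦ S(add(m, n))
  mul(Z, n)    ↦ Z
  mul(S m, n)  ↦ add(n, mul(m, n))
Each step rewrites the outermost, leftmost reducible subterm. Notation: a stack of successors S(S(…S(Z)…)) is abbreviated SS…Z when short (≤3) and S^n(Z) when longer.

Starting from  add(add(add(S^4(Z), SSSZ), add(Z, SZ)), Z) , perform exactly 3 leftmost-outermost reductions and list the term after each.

  start: add(add(add(S^4(Z), SSSZ), add(Z, SZ)), Z)
  [1] add(add(S(add(SSSZ, SSSZ)), add(Z, SZ)), Z)
  [2] add(S(add(add(SSSZ, SSSZ), add(Z, SZ))), Z)
  [3] S(add(add(add(SSSZ, SSSZ), add(Z, SZ)), Z))

Answer: after 3 steps: S(add(add(add(SSSZ, SSSZ), add(Z, SZ)), Z))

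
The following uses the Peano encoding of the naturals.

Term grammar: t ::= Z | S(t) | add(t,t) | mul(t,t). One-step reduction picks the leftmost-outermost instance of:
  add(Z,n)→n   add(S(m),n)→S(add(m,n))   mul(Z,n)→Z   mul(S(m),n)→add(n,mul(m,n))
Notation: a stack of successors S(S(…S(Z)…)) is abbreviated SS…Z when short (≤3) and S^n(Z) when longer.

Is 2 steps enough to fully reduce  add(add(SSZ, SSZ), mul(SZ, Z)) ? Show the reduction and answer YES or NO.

  start: add(add(SSZ, SSZ), mul(SZ, Z))
  →1  add(S(add(SZ, SSZ)), mul(SZ, Z))
  →2  S(add(add(SZ, SSZ), mul(SZ, Z)))

Answer: NO — after 2 steps the term is S(add(add(SZ, SSZ), mul(SZ, Z))), not yet normal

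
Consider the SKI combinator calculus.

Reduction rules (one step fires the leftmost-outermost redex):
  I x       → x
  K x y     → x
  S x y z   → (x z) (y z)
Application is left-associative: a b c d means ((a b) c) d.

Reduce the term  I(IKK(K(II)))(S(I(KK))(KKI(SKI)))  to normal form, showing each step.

Answer: normal form = K(S(KK)(K(SKI)))  (in 5 steps)

Working:
  start: I(IKK(K(II)))(S(I(KK))(KKI(SKI)))
  step 1: IKK(K(II))(S(I(KK))(KKI(SKI)))
  step 2: KK(K(II))(S(I(KK))(KKI(SKI)))
  step 3: K(S(I(KK))(KKI(SKI)))
  step 4: K(S(KK)(KKI(SKI)))
  step 5: K(S(KK)(K(SKI)))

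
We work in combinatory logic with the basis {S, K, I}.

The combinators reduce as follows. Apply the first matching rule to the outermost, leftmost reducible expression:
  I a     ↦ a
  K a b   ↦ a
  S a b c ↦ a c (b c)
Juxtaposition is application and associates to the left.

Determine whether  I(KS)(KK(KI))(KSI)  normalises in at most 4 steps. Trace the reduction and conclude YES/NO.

Answer: YES — reaches normal form SS in 3 ≤ 4 steps

Reduction:
  start: I(KS)(KK(KI))(KSI)
  [1] KS(KK(KI))(KSI)
  [2] S(KSI)
  [3] SS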